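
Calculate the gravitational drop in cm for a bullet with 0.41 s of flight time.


drop = 0.5*g*t^2 = 0.5*9.81*0.41^2 = 0.82453 m ≈ 82.45 cm

82.45 cm


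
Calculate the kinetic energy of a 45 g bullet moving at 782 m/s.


E = 0.5*m*v^2 = 0.5*0.045*782^2 = 13759 J

13759 J


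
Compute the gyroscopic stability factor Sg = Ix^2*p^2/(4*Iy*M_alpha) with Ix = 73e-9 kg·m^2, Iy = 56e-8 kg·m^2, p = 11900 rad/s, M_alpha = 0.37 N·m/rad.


Sg = Ix^2 * p^2 / (4 * Iy * M_alpha) = (73e-9)^2 * 11900^2 / (4 * 56e-8 * 0.37) = 0.9105

0.9105


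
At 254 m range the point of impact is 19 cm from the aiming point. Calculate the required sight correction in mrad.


1 mrad subtends 1 cm per 10 m of range, so adj = error_cm / (dist_m / 10) = 19 / (254/10) = 0.748 mrad

0.748 mrad


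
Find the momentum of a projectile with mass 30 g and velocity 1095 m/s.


p = m*v = 0.03*1095 = 32.85 kg·m/s

32.85 kg·m/s


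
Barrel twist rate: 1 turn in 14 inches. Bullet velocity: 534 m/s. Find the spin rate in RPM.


twist_m = 14*0.0254 = 0.3556 m
spin = v/twist = 534/0.3556 = 1501.687 rev/s
RPM = spin*60 = 1501.687*60 ≈ 90101 RPM

90101 RPM


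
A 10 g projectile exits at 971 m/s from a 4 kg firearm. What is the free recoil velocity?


v_recoil = m_p * v_p / m_gun = 0.01 * 971 / 4 = 2.428 m/s

2.428 m/s


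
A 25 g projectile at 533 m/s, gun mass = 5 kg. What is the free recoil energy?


v_r = m_p*v_p/m_gun = 0.025*533/5 = 2.665 m/s, E_r = 0.5*m_gun*v_r^2 = 0.5*5*2.665^2 = 17.76 J

17.76 J


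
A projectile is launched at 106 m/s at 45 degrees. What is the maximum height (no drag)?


H = (v0*sin(theta))^2 / (2g) = (106*sin(45°))^2 / (2*9.81) = 286.3 m

286.3 m


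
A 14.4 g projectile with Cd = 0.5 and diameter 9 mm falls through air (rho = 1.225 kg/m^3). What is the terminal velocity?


A = pi*(d/2)^2 = pi*(9/2000)^2 = 6.36173e-05 m^2
vt = sqrt(2mg/(Cd*rho*A)) = sqrt(2*0.0144*9.81/(0.5 * 1.225 * 6.36173e-05)) = 85.15 m/s

85.15 m/s


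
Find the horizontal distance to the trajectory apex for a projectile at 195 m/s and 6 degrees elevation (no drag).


R = v0^2*sin(2*theta)/g = 195^2*sin(2*6°)/9.81 = 805.896 m
apex_dist = R/2 = 805.896/2 = 402.9 m

402.9 m


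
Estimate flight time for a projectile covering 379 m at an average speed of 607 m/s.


t = d/v = 379/607 = 0.6244 s

0.6244 s


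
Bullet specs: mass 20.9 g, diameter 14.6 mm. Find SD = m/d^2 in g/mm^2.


SD = m/d^2 = 20.9/14.6^2 = 0.09805 g/mm^2

0.09805 g/mm^2


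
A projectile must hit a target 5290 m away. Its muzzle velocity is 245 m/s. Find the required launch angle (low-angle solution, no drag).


sin(2*theta) = R*g/v0^2 = 5290*9.81/245^2 = 0.864555, theta = arcsin(0.864555)/2 = 29.92°

29.92 degrees


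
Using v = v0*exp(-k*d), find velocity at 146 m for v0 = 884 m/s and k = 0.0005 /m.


v = v0*exp(-k*d) = 884*exp(-0.0005*146) = 821.8 m/s

821.8 m/s


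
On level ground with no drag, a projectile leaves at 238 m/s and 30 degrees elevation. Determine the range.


R = v0^2 * sin(2*theta) / g = 238^2 * sin(2*30°) / 9.81 = 5001 m

5001 m


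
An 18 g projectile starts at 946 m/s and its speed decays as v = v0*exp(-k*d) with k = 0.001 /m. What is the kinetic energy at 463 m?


v = v0*exp(-k*d) = 946*exp(-0.001*463) = 595.405 m/s
E = 0.5*m*v^2 = 0.5*0.018*595.405^2 = 3191 J

3191 J


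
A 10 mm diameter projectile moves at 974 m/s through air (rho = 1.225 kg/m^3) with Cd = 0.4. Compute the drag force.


A = pi*(d/2)^2 = pi*(10/2000)^2 = 7.85398e-05 m^2
Fd = 0.5*Cd*rho*A*v^2 = 0.5*0.4*1.225*7.85398e-05*974^2 = 18.25 N

18.25 N


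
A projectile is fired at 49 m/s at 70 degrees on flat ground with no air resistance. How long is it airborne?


T = 2*v0*sin(theta)/g = 2*49*sin(70°)/9.81 = 9.387 s

9.387 s


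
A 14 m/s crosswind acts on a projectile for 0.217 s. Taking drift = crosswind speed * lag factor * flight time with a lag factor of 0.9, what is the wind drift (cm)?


drift = v_wind * lag * t = 14 * 0.9 * 0.217 = 2.7342 m ≈ 273.4 cm

273.4 cm


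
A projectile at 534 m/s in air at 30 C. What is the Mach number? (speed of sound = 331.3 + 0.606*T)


a = 331.3 + 0.606*(30) = 349.48 m/s
M = v/a = 534/349.48 = 1.528

1.528


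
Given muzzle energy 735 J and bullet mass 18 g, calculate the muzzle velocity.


v = sqrt(2*E/m) = sqrt(2*735/0.018) = 285.8 m/s

285.8 m/s


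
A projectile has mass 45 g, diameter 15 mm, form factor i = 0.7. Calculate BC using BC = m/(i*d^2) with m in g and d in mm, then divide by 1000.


BC = m/(i*d^2*1000) = 45/(0.7 * 15^2 * 1000) = 0.0002857

0.0002857


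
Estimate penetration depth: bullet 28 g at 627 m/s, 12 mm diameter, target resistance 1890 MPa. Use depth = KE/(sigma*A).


A = pi*(d/2)^2 = pi*(12/2)^2 = 113.097 mm^2
E = 0.5*m*v^2 = 0.5*0.028*627^2 = 5503.81 J
depth = E/(sigma*A) = 5503.81 J / (1890 MPa * 113.097 mm^2) = 5503.81/(1890 * 113.097) m = 0.0257483 m ≈ 25.75 mm

25.75 mm


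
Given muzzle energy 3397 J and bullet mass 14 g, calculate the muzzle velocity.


v = sqrt(2*E/m) = sqrt(2*3397/0.014) = 696.6 m/s

696.6 m/s


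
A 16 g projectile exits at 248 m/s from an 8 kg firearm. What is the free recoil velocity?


v_recoil = m_p * v_p / m_gun = 0.016 * 248 / 8 = 0.496 m/s

0.496 m/s


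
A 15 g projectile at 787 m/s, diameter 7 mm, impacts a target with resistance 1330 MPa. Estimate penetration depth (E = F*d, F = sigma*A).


A = pi*(d/2)^2 = pi*(7/2)^2 = 38.4845 mm^2
E = 0.5*m*v^2 = 0.5*0.015*787^2 = 4645.27 J
depth = E/(sigma*A) = 4645.27 J / (1330 MPa * 38.4845 mm^2) = 4645.27/(1330 * 38.4845) m = 0.0907555 m ≈ 90.76 mm

90.76 mm


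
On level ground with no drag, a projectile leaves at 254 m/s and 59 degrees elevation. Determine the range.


R = v0^2 * sin(2*theta) / g = 254^2 * sin(2*59°) / 9.81 = 5807 m

5807 m


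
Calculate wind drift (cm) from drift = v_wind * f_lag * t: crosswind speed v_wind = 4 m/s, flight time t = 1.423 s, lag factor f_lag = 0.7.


drift = v_wind * lag * t = 4 * 0.7 * 1.423 = 3.9844 m ≈ 398.4 cm

398.4 cm


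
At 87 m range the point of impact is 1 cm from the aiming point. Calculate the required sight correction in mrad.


1 mrad subtends 1 cm per 10 m of range, so adj = error_cm / (dist_m / 10) = 1 / (87/10) = 0.1149 mrad

0.1149 mrad


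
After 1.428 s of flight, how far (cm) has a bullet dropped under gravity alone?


drop = 0.5*g*t^2 = 0.5*9.81*1.428^2 = 10.0022 m ≈ 1000 cm

1000 cm


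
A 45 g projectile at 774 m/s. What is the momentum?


p = m*v = 0.045*774 = 34.83 kg·m/s

34.83 kg·m/s


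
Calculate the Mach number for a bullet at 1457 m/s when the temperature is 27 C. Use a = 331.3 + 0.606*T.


a = 331.3 + 0.606*(27) = 347.662 m/s
M = v/a = 1457/347.662 = 4.191

4.191


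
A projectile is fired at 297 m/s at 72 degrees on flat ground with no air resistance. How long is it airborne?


T = 2*v0*sin(theta)/g = 2*297*sin(72°)/9.81 = 57.59 s

57.59 s


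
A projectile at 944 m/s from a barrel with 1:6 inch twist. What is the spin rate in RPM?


twist_m = 6*0.0254 = 0.1524 m
spin = v/twist = 944/0.1524 = 6194.226 rev/s
RPM = spin*60 = 6194.226*60 ≈ 371654 RPM

371654 RPM


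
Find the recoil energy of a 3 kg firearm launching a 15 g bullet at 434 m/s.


v_r = m_p*v_p/m_gun = 0.015*434/3 = 2.17 m/s, E_r = 0.5*m_gun*v_r^2 = 0.5*3*2.17^2 = 7.063 J

7.063 J


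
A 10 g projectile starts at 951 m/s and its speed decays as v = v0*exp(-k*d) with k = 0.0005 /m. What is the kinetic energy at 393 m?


v = v0*exp(-k*d) = 951*exp(-0.0005*393) = 781.343 m/s
E = 0.5*m*v^2 = 0.5*0.01*781.343^2 = 3052 J

3052 J


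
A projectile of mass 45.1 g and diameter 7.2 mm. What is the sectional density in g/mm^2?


SD = m/d^2 = 45.1/7.2^2 = 0.87 g/mm^2

0.87 g/mm^2


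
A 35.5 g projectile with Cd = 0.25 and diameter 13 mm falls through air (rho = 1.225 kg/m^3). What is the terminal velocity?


A = pi*(d/2)^2 = pi*(13/2000)^2 = 1.32732e-04 m^2
vt = sqrt(2mg/(Cd*rho*A)) = sqrt(2*0.0355*9.81/(0.25 * 1.225 * 1.32732e-04)) = 130.9 m/s

130.9 m/s


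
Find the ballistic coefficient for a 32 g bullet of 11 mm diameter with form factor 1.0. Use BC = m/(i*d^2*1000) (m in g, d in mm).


BC = m/(i*d^2*1000) = 32/(1.0 * 11^2 * 1000) = 0.0002645

0.0002645


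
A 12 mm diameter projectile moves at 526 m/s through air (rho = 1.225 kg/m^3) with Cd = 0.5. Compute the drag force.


A = pi*(d/2)^2 = pi*(12/2000)^2 = 1.13097e-04 m^2
Fd = 0.5*Cd*rho*A*v^2 = 0.5*0.5*1.225*1.13097e-04*526^2 = 9.583 N

9.583 N


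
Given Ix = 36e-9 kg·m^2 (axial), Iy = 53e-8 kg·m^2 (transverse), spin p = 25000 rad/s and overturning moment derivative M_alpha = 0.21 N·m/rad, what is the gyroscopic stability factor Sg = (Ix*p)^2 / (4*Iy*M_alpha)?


Sg = Ix^2 * p^2 / (4 * Iy * M_alpha) = (36e-9)^2 * 25000^2 / (4 * 53e-8 * 0.21) = 1.819

1.819


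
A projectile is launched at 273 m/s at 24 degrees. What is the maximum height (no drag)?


H = (v0*sin(theta))^2 / (2g) = (273*sin(24°))^2 / (2*9.81) = 628.4 m

628.4 m


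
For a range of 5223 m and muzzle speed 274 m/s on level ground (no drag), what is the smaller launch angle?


sin(2*theta) = R*g/v0^2 = 5223*9.81/274^2 = 0.682477, theta = arcsin(0.682477)/2 = 21.52°

21.52 degrees


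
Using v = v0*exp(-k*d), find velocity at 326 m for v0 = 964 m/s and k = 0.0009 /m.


v = v0*exp(-k*d) = 964*exp(-0.0009*326) = 718.9 m/s

718.9 m/s


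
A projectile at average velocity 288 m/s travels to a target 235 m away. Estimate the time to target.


t = d/v = 235/288 = 0.816 s

0.816 s


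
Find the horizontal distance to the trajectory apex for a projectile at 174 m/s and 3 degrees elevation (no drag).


R = v0^2*sin(2*theta)/g = 174^2*sin(2*3°)/9.81 = 322.6 m
apex_dist = R/2 = 322.6/2 = 161.3 m

161.3 m


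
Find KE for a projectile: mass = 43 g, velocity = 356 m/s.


E = 0.5*m*v^2 = 0.5*0.043*356^2 = 2725 J

2725 J


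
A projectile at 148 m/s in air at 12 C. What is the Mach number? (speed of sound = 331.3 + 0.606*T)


a = 331.3 + 0.606*(12) = 338.572 m/s
M = v/a = 148/338.572 = 0.4371

0.4371


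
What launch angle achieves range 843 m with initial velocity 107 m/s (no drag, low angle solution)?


sin(2*theta) = R*g/v0^2 = 843*9.81/107^2 = 0.722319, theta = arcsin(0.722319)/2 = 23.12°

23.12 degrees


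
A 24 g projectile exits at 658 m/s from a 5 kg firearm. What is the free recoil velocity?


v_recoil = m_p * v_p / m_gun = 0.024 * 658 / 5 = 3.158 m/s

3.158 m/s


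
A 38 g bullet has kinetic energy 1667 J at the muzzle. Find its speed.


v = sqrt(2*E/m) = sqrt(2*1667/0.038) = 296.2 m/s

296.2 m/s


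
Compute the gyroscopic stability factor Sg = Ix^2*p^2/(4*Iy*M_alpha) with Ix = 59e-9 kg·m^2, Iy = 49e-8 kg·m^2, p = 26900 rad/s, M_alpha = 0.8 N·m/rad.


Sg = Ix^2 * p^2 / (4 * Iy * M_alpha) = (59e-9)^2 * 26900^2 / (4 * 49e-8 * 0.8) = 1.606

1.606


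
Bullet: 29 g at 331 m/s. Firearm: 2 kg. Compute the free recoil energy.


v_r = m_p*v_p/m_gun = 0.029*331/2 = 4.7995 m/s, E_r = 0.5*m_gun*v_r^2 = 0.5*2*4.7995^2 = 23.04 J

23.04 J


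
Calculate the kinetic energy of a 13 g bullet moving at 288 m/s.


E = 0.5*m*v^2 = 0.5*0.013*288^2 = 539.1 J

539.1 J


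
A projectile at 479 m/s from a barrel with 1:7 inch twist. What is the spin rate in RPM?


twist_m = 7*0.0254 = 0.1778 m
spin = v/twist = 479/0.1778 = 2694.038 rev/s
RPM = spin*60 = 2694.038*60 ≈ 161642 RPM

161642 RPM


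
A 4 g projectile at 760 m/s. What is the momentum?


p = m*v = 0.004*760 = 3.04 kg·m/s

3.04 kg·m/s


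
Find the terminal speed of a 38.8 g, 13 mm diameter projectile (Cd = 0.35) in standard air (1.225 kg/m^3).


A = pi*(d/2)^2 = pi*(13/2000)^2 = 1.32732e-04 m^2
vt = sqrt(2mg/(Cd*rho*A)) = sqrt(2*0.0388*9.81/(0.35 * 1.225 * 1.32732e-04)) = 115.7 m/s

115.7 m/s


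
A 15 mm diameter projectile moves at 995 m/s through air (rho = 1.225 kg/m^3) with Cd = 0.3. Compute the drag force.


A = pi*(d/2)^2 = pi*(15/2000)^2 = 1.76715e-04 m^2
Fd = 0.5*Cd*rho*A*v^2 = 0.5*0.3*1.225*1.76715e-04*995^2 = 32.15 N

32.15 N


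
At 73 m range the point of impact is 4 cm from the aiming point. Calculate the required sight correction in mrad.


1 mrad subtends 1 cm per 10 m of range, so adj = error_cm / (dist_m / 10) = 4 / (73/10) = 0.5479 mrad

0.5479 mrad


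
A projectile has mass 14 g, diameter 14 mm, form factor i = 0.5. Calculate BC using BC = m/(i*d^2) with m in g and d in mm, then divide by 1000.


BC = m/(i*d^2*1000) = 14/(0.5 * 14^2 * 1000) = 0.0001429

0.0001429


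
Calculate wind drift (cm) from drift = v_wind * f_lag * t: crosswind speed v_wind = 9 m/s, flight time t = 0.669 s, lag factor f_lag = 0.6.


drift = v_wind * lag * t = 9 * 0.6 * 0.669 = 3.6126 m ≈ 361.3 cm

361.3 cm


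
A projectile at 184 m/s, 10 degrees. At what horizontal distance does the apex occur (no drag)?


R = v0^2*sin(2*theta)/g = 184^2*sin(2*10°)/9.81 = 1180.37 m
apex_dist = R/2 = 1180.37/2 = 590.2 m

590.2 m


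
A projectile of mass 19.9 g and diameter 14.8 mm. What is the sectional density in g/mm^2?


SD = m/d^2 = 19.9/14.8^2 = 0.09085 g/mm^2

0.09085 g/mm^2


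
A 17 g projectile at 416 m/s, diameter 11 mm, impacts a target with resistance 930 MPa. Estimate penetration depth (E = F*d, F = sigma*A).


A = pi*(d/2)^2 = pi*(11/2)^2 = 95.0332 mm^2
E = 0.5*m*v^2 = 0.5*0.017*416^2 = 1470.98 J
depth = E/(sigma*A) = 1470.98 J / (930 MPa * 95.0332 mm^2) = 1470.98/(930 * 95.0332) m = 0.0166436 m ≈ 16.64 mm

16.64 mm


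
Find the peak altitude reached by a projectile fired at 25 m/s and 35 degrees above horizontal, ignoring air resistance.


H = (v0*sin(theta))^2 / (2g) = (25*sin(35°))^2 / (2*9.81) = 10.48 m

10.48 m


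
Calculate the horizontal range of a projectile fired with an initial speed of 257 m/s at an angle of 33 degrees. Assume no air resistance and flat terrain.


R = v0^2 * sin(2*theta) / g = 257^2 * sin(2*33°) / 9.81 = 6151 m

6151 m


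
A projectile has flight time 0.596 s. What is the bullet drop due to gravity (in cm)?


drop = 0.5*g*t^2 = 0.5*9.81*0.596^2 = 1.74233 m ≈ 174.2 cm

174.2 cm


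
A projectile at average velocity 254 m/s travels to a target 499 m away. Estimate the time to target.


t = d/v = 499/254 = 1.965 s

1.965 s


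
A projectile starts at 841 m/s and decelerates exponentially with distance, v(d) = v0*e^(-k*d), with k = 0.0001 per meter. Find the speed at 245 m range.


v = v0*exp(-k*d) = 841*exp(-0.0001*245) = 820.6 m/s

820.6 m/s


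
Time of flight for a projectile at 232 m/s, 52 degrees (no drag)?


T = 2*v0*sin(theta)/g = 2*232*sin(52°)/9.81 = 37.27 s

37.27 s


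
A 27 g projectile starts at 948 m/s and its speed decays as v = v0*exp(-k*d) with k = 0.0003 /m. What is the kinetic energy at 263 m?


v = v0*exp(-k*d) = 948*exp(-0.0003*263) = 876.077 m/s
E = 0.5*m*v^2 = 0.5*0.027*876.077^2 = 10361 J

10361 J


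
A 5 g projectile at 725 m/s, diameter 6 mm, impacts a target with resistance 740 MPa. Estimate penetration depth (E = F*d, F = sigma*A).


A = pi*(d/2)^2 = pi*(6/2)^2 = 28.2743 mm^2
E = 0.5*m*v^2 = 0.5*0.005*725^2 = 1314.06 J
depth = E/(sigma*A) = 1314.06 J / (740 MPa * 28.2743 mm^2) = 1314.06/(740 * 28.2743) m = 0.0628047 m ≈ 62.8 mm

62.8 mm


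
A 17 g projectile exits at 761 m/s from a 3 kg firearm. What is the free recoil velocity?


v_recoil = m_p * v_p / m_gun = 0.017 * 761 / 3 = 4.312 m/s

4.312 m/s


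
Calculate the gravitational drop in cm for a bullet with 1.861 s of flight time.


drop = 0.5*g*t^2 = 0.5*9.81*1.861^2 = 16.9876 m ≈ 1699 cm

1699 cm


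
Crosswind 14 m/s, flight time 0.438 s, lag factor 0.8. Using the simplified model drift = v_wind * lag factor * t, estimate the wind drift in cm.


drift = v_wind * lag * t = 14 * 0.8 * 0.438 = 4.9056 m ≈ 490.6 cm

490.6 cm


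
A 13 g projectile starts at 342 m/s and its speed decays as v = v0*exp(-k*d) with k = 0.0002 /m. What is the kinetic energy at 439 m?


v = v0*exp(-k*d) = 342*exp(-0.0002*439) = 313.253 m/s
E = 0.5*m*v^2 = 0.5*0.013*313.253^2 = 637.8 J

637.8 J


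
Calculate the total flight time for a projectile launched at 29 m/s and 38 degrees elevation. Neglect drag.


T = 2*v0*sin(theta)/g = 2*29*sin(38°)/9.81 = 3.64 s

3.64 s


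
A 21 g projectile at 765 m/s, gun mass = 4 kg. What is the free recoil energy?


v_r = m_p*v_p/m_gun = 0.021*765/4 = 4.01625 m/s, E_r = 0.5*m_gun*v_r^2 = 0.5*4*4.01625^2 = 32.26 J

32.26 J


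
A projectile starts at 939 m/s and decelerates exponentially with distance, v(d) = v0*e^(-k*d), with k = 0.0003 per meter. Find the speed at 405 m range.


v = v0*exp(-k*d) = 939*exp(-0.0003*405) = 831.6 m/s

831.6 m/s


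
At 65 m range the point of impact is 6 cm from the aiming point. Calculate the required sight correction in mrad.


1 mrad subtends 1 cm per 10 m of range, so adj = error_cm / (dist_m / 10) = 6 / (65/10) = 0.9231 mrad

0.9231 mrad


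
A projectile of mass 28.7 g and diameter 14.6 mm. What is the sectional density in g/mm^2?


SD = m/d^2 = 28.7/14.6^2 = 0.1346 g/mm^2

0.1346 g/mm^2


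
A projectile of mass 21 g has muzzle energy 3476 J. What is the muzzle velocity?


v = sqrt(2*E/m) = sqrt(2*3476/0.021) = 575.4 m/s

575.4 m/s


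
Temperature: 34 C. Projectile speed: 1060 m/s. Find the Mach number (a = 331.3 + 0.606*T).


a = 331.3 + 0.606*(34) = 351.904 m/s
M = v/a = 1060/351.904 = 3.012

3.012


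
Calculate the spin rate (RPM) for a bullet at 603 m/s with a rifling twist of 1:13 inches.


twist_m = 13*0.0254 = 0.3302 m
spin = v/twist = 603/0.3302 = 1826.166 rev/s
RPM = spin*60 = 1826.166*60 ≈ 109570 RPM

109570 RPM


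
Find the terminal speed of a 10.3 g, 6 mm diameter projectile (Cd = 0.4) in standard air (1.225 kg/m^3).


A = pi*(d/2)^2 = pi*(6/2000)^2 = 2.82743e-05 m^2
vt = sqrt(2mg/(Cd*rho*A)) = sqrt(2*0.0103*9.81/(0.4 * 1.225 * 2.82743e-05)) = 120.8 m/s

120.8 m/s


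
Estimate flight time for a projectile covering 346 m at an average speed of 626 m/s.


t = d/v = 346/626 = 0.5527 s

0.5527 s


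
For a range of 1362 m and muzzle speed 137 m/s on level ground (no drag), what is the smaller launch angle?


sin(2*theta) = R*g/v0^2 = 1362*9.81/137^2 = 0.711877, theta = arcsin(0.711877)/2 = 22.69°

22.69 degrees


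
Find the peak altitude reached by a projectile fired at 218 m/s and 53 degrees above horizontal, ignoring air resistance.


H = (v0*sin(theta))^2 / (2g) = (218*sin(53°))^2 / (2*9.81) = 1545 m

1545 m


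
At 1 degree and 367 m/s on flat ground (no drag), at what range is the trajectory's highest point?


R = v0^2*sin(2*theta)/g = 367^2*sin(2*1°)/9.81 = 479.162 m
apex_dist = R/2 = 479.162/2 = 239.6 m

239.6 m


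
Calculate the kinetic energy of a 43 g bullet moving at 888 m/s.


E = 0.5*m*v^2 = 0.5*0.043*888^2 = 16954 J

16954 J


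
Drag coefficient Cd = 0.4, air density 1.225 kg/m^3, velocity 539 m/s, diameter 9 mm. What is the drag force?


A = pi*(d/2)^2 = pi*(9/2000)^2 = 6.36173e-05 m^2
Fd = 0.5*Cd*rho*A*v^2 = 0.5*0.4*1.225*6.36173e-05*539^2 = 4.528 N

4.528 N


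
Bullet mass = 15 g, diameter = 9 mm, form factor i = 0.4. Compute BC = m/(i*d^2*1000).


BC = m/(i*d^2*1000) = 15/(0.4 * 9^2 * 1000) = 0.000463

0.000463


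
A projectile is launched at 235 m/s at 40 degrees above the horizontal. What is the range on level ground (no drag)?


R = v0^2 * sin(2*theta) / g = 235^2 * sin(2*40°) / 9.81 = 5544 m

5544 m


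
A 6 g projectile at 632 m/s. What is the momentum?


p = m*v = 0.006*632 = 3.792 kg·m/s

3.792 kg·m/s


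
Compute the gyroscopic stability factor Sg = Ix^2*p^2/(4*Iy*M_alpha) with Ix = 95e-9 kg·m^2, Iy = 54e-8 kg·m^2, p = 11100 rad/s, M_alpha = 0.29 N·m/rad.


Sg = Ix^2 * p^2 / (4 * Iy * M_alpha) = (95e-9)^2 * 11100^2 / (4 * 54e-8 * 0.29) = 1.775

1.775


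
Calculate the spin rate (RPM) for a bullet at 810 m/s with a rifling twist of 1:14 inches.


twist_m = 14*0.0254 = 0.3556 m
spin = v/twist = 810/0.3556 = 2277.84 rev/s
RPM = spin*60 = 2277.84*60 ≈ 136670 RPM

136670 RPM


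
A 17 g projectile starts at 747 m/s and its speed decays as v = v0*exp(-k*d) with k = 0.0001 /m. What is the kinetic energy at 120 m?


v = v0*exp(-k*d) = 747*exp(-0.0001*120) = 738.09 m/s
E = 0.5*m*v^2 = 0.5*0.017*738.09^2 = 4631 J

4631 J


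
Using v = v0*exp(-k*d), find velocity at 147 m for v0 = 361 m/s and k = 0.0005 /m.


v = v0*exp(-k*d) = 361*exp(-0.0005*147) = 335.4 m/s

335.4 m/s


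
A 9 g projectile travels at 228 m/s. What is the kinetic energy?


E = 0.5*m*v^2 = 0.5*0.009*228^2 = 233.9 J

233.9 J


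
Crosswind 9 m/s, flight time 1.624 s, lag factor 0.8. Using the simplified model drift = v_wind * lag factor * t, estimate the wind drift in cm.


drift = v_wind * lag * t = 9 * 0.8 * 1.624 = 11.6928 m ≈ 1169 cm

1169 cm


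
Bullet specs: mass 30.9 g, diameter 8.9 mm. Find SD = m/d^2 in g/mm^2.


SD = m/d^2 = 30.9/8.9^2 = 0.3901 g/mm^2

0.3901 g/mm^2


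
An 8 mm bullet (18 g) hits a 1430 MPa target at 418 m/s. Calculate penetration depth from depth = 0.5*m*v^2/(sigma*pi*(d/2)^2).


A = pi*(d/2)^2 = pi*(8/2)^2 = 50.2655 mm^2
E = 0.5*m*v^2 = 0.5*0.018*418^2 = 1572.52 J
depth = E/(sigma*A) = 1572.52 J / (1430 MPa * 50.2655 mm^2) = 1572.52/(1430 * 50.2655) m = 0.0218771 m ≈ 21.88 mm

21.88 mm


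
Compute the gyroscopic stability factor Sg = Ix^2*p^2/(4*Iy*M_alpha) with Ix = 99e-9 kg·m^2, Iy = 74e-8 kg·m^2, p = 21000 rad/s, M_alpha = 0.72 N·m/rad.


Sg = Ix^2 * p^2 / (4 * Iy * M_alpha) = (99e-9)^2 * 21000^2 / (4 * 74e-8 * 0.72) = 2.028

2.028


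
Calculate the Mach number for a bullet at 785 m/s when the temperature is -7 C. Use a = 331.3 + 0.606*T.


a = 331.3 + 0.606*(-7) = 327.058 m/s
M = v/a = 785/327.058 = 2.4

2.4


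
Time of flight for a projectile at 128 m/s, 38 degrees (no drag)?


T = 2*v0*sin(theta)/g = 2*128*sin(38°)/9.81 = 16.07 s

16.07 s


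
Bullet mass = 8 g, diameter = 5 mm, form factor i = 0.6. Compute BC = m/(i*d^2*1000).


BC = m/(i*d^2*1000) = 8/(0.6 * 5^2 * 1000) = 0.0005333

0.0005333


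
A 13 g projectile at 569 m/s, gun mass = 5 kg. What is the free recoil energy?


v_r = m_p*v_p/m_gun = 0.013*569/5 = 1.4794 m/s, E_r = 0.5*m_gun*v_r^2 = 0.5*5*1.4794^2 = 5.472 J

5.472 J


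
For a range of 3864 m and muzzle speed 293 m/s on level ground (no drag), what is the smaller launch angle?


sin(2*theta) = R*g/v0^2 = 3864*9.81/293^2 = 0.441541, theta = arcsin(0.441541)/2 = 13.1°

13.1 degrees


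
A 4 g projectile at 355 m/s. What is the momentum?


p = m*v = 0.004*355 = 1.42 kg·m/s

1.42 kg·m/s


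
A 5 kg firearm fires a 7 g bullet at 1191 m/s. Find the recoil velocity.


v_recoil = m_p * v_p / m_gun = 0.007 * 1191 / 5 = 1.667 m/s

1.667 m/s


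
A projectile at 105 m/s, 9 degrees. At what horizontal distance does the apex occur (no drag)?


R = v0^2*sin(2*theta)/g = 105^2*sin(2*9°)/9.81 = 347.29 m
apex_dist = R/2 = 347.29/2 = 173.6 m

173.6 m


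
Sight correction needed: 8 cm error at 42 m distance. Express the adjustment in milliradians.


1 mrad subtends 1 cm per 10 m of range, so adj = error_cm / (dist_m / 10) = 8 / (42/10) = 1.905 mrad

1.905 mrad


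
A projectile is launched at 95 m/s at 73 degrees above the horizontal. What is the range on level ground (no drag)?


R = v0^2 * sin(2*theta) / g = 95^2 * sin(2*73°) / 9.81 = 514.4 m

514.4 m


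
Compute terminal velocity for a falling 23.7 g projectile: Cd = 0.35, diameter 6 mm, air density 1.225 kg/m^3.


A = pi*(d/2)^2 = pi*(6/2000)^2 = 2.82743e-05 m^2
vt = sqrt(2mg/(Cd*rho*A)) = sqrt(2*0.0237*9.81/(0.35 * 1.225 * 2.82743e-05)) = 195.9 m/s

195.9 m/s


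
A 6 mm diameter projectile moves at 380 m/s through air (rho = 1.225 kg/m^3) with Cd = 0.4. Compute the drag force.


A = pi*(d/2)^2 = pi*(6/2000)^2 = 2.82743e-05 m^2
Fd = 0.5*Cd*rho*A*v^2 = 0.5*0.4*1.225*2.82743e-05*380^2 = 1 N

1 N


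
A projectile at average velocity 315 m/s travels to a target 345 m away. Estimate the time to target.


t = d/v = 345/315 = 1.095 s

1.095 s


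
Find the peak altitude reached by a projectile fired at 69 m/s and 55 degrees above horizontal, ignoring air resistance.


H = (v0*sin(theta))^2 / (2g) = (69*sin(55°))^2 / (2*9.81) = 162.8 m

162.8 m


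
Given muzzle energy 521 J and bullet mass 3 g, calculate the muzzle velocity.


v = sqrt(2*E/m) = sqrt(2*521/0.003) = 589.3 m/s

589.3 m/s


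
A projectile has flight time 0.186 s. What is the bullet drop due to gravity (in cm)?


drop = 0.5*g*t^2 = 0.5*9.81*0.186^2 = 0.169693 m ≈ 16.97 cm

16.97 cm


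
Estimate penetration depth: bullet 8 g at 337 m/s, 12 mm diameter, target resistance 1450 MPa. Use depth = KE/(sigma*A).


A = pi*(d/2)^2 = pi*(12/2)^2 = 113.097 mm^2
E = 0.5*m*v^2 = 0.5*0.008*337^2 = 454.276 J
depth = E/(sigma*A) = 454.276 J / (1450 MPa * 113.097 mm^2) = 454.276/(1450 * 113.097) m = 0.00277013 m ≈ 2.77 mm

2.77 mm


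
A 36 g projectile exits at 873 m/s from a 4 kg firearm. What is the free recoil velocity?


v_recoil = m_p * v_p / m_gun = 0.036 * 873 / 4 = 7.857 m/s

7.857 m/s


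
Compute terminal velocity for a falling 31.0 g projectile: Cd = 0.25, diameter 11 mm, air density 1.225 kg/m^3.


A = pi*(d/2)^2 = pi*(11/2000)^2 = 9.50332e-05 m^2
vt = sqrt(2mg/(Cd*rho*A)) = sqrt(2*0.031*9.81/(0.25 * 1.225 * 9.50332e-05)) = 144.6 m/s

144.6 m/s


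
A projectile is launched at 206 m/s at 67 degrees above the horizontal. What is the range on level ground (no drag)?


R = v0^2 * sin(2*theta) / g = 206^2 * sin(2*67°) / 9.81 = 3112 m

3112 m


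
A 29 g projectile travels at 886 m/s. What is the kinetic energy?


E = 0.5*m*v^2 = 0.5*0.029*886^2 = 11382 J

11382 J


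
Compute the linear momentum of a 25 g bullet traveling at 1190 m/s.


p = m*v = 0.025*1190 = 29.75 kg·m/s

29.75 kg·m/s


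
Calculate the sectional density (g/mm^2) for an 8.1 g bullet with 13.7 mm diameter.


SD = m/d^2 = 8.1/13.7^2 = 0.04316 g/mm^2

0.04316 g/mm^2


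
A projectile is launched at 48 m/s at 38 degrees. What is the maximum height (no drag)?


H = (v0*sin(theta))^2 / (2g) = (48*sin(38°))^2 / (2*9.81) = 44.51 m

44.51 m


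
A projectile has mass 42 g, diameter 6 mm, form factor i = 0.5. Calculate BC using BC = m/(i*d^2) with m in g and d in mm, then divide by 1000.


BC = m/(i*d^2*1000) = 42/(0.5 * 6^2 * 1000) = 0.002333

0.002333


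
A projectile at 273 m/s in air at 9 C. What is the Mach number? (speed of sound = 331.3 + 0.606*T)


a = 331.3 + 0.606*(9) = 336.754 m/s
M = v/a = 273/336.754 = 0.8107

0.8107


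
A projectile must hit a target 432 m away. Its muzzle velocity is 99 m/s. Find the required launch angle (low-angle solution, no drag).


sin(2*theta) = R*g/v0^2 = 432*9.81/99^2 = 0.432397, theta = arcsin(0.432397)/2 = 12.81°

12.81 degrees


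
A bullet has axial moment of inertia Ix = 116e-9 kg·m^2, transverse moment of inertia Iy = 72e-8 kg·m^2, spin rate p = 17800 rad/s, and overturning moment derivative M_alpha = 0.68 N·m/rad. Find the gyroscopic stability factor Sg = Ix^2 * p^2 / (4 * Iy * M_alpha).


Sg = Ix^2 * p^2 / (4 * Iy * M_alpha) = (116e-9)^2 * 17800^2 / (4 * 72e-8 * 0.68) = 2.177

2.177


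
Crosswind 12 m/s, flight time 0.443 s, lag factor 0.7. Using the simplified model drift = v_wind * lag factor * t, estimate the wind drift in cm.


drift = v_wind * lag * t = 12 * 0.7 * 0.443 = 3.7212 m ≈ 372.1 cm

372.1 cm


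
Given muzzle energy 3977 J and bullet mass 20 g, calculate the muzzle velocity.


v = sqrt(2*E/m) = sqrt(2*3977/0.02) = 630.6 m/s

630.6 m/s


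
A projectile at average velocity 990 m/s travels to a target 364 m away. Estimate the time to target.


t = d/v = 364/990 = 0.3677 s

0.3677 s


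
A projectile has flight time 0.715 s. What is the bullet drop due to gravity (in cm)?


drop = 0.5*g*t^2 = 0.5*9.81*0.715^2 = 2.50756 m ≈ 250.8 cm

250.8 cm


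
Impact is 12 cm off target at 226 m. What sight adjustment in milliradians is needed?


1 mrad subtends 1 cm per 10 m of range, so adj = error_cm / (dist_m / 10) = 12 / (226/10) = 0.531 mrad

0.531 mrad


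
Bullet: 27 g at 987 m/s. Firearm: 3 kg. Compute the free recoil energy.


v_r = m_p*v_p/m_gun = 0.027*987/3 = 8.883 m/s, E_r = 0.5*m_gun*v_r^2 = 0.5*3*8.883^2 = 118.4 J

118.4 J


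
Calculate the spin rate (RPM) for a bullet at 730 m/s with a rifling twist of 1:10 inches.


twist_m = 10*0.0254 = 0.254 m
spin = v/twist = 730/0.254 = 2874.016 rev/s
RPM = spin*60 = 2874.016*60 ≈ 172441 RPM

172441 RPM


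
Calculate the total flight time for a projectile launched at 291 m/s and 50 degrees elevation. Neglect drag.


T = 2*v0*sin(theta)/g = 2*291*sin(50°)/9.81 = 45.45 s

45.45 s


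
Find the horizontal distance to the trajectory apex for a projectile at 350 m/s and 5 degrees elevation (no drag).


R = v0^2*sin(2*theta)/g = 350^2*sin(2*5°)/9.81 = 2168.39 m
apex_dist = R/2 = 2168.39/2 = 1084 m

1084 m


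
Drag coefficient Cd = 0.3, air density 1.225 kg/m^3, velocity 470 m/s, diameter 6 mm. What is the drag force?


A = pi*(d/2)^2 = pi*(6/2000)^2 = 2.82743e-05 m^2
Fd = 0.5*Cd*rho*A*v^2 = 0.5*0.3*1.225*2.82743e-05*470^2 = 1.148 N

1.148 N


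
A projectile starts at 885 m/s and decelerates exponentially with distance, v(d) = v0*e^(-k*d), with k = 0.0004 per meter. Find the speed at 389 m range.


v = v0*exp(-k*d) = 885*exp(-0.0004*389) = 757.5 m/s

757.5 m/s


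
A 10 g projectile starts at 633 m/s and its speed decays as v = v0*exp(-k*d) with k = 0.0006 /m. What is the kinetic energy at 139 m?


v = v0*exp(-k*d) = 633*exp(-0.0006*139) = 582.349 m/s
E = 0.5*m*v^2 = 0.5*0.01*582.349^2 = 1696 J

1696 J


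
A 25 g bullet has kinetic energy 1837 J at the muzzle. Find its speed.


v = sqrt(2*E/m) = sqrt(2*1837/0.025) = 383.4 m/s

383.4 m/s


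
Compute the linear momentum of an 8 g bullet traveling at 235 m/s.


p = m*v = 0.008*235 = 1.88 kg·m/s

1.88 kg·m/s


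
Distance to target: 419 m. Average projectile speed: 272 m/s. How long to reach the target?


t = d/v = 419/272 = 1.54 s

1.54 s


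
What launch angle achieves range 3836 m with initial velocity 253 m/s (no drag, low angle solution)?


sin(2*theta) = R*g/v0^2 = 3836*9.81/253^2 = 0.587904, theta = arcsin(0.587904)/2 = 18°

18 degrees


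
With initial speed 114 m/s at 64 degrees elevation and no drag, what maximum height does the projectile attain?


H = (v0*sin(theta))^2 / (2g) = (114*sin(64°))^2 / (2*9.81) = 535.1 m

535.1 m


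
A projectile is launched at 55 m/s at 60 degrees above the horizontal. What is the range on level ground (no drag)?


R = v0^2 * sin(2*theta) / g = 55^2 * sin(2*60°) / 9.81 = 267 m

267 m


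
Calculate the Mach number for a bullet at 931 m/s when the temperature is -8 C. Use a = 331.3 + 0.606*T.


a = 331.3 + 0.606*(-8) = 326.452 m/s
M = v/a = 931/326.452 = 2.852

2.852


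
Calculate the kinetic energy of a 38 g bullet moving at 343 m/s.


E = 0.5*m*v^2 = 0.5*0.038*343^2 = 2235 J

2235 J


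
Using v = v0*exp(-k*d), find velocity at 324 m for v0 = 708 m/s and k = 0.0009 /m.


v = v0*exp(-k*d) = 708*exp(-0.0009*324) = 528.9 m/s

528.9 m/s


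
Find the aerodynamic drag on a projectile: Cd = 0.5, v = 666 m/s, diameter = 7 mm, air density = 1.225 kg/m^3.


A = pi*(d/2)^2 = pi*(7/2000)^2 = 3.84845e-05 m^2
Fd = 0.5*Cd*rho*A*v^2 = 0.5*0.5*1.225*3.84845e-05*666^2 = 5.228 N

5.228 N


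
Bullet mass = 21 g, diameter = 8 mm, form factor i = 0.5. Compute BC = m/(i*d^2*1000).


BC = m/(i*d^2*1000) = 21/(0.5 * 8^2 * 1000) = 0.0006563

0.0006563


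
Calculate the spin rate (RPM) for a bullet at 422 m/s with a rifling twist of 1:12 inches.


twist_m = 12*0.0254 = 0.3048 m
spin = v/twist = 422/0.3048 = 1384.514 rev/s
RPM = spin*60 = 1384.514*60 ≈ 83071 RPM

83071 RPM


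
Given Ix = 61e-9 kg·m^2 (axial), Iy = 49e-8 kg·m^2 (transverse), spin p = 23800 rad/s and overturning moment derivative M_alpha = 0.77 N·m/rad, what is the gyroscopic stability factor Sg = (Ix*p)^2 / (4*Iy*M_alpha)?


Sg = Ix^2 * p^2 / (4 * Iy * M_alpha) = (61e-9)^2 * 23800^2 / (4 * 49e-8 * 0.77) = 1.397

1.397


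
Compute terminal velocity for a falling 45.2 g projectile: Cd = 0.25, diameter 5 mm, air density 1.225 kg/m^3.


A = pi*(d/2)^2 = pi*(5/2000)^2 = 1.96350e-05 m^2
vt = sqrt(2mg/(Cd*rho*A)) = sqrt(2*0.0452*9.81/(0.25 * 1.225 * 1.96350e-05)) = 384 m/s

384 m/s


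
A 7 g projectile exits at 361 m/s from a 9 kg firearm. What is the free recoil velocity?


v_recoil = m_p * v_p / m_gun = 0.007 * 361 / 9 = 0.2808 m/s

0.2808 m/s


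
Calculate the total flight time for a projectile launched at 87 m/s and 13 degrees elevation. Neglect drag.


T = 2*v0*sin(theta)/g = 2*87*sin(13°)/9.81 = 3.99 s

3.99 s


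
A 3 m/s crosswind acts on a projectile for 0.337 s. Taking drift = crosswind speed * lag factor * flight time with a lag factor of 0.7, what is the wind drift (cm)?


drift = v_wind * lag * t = 3 * 0.7 * 0.337 = 0.7077 m ≈ 70.77 cm

70.77 cm


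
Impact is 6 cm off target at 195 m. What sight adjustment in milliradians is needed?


1 mrad subtends 1 cm per 10 m of range, so adj = error_cm / (dist_m / 10) = 6 / (195/10) = 0.3077 mrad

0.3077 mrad


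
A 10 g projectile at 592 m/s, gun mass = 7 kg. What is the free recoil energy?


v_r = m_p*v_p/m_gun = 0.01*592/7 = 0.845714 m/s, E_r = 0.5*m_gun*v_r^2 = 0.5*7*0.845714^2 = 2.503 J

2.503 J


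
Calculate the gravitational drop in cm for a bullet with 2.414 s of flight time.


drop = 0.5*g*t^2 = 0.5*9.81*2.414^2 = 28.5834 m ≈ 2858 cm

2858 cm


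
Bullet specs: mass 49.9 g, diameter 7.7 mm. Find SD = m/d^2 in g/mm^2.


SD = m/d^2 = 49.9/7.7^2 = 0.8416 g/mm^2

0.8416 g/mm^2


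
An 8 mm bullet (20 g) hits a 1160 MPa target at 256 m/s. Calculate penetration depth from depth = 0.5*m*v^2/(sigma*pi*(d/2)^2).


A = pi*(d/2)^2 = pi*(8/2)^2 = 50.2655 mm^2
E = 0.5*m*v^2 = 0.5*0.02*256^2 = 655.36 J
depth = E/(sigma*A) = 655.36 J / (1160 MPa * 50.2655 mm^2) = 655.36/(1160 * 50.2655) m = 0.0112396 m ≈ 11.24 mm

11.24 mm


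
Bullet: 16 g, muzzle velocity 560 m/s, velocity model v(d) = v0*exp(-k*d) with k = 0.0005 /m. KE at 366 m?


v = v0*exp(-k*d) = 560*exp(-0.0005*366) = 466.35 m/s
E = 0.5*m*v^2 = 0.5*0.016*466.35^2 = 1740 J

1740 J


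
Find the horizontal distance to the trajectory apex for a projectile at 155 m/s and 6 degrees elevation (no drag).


R = v0^2*sin(2*theta)/g = 155^2*sin(2*6°)/9.81 = 509.182 m
apex_dist = R/2 = 509.182/2 = 254.6 m

254.6 m


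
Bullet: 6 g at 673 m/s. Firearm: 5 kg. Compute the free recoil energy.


v_r = m_p*v_p/m_gun = 0.006*673/5 = 0.8076 m/s, E_r = 0.5*m_gun*v_r^2 = 0.5*5*0.8076^2 = 1.631 J

1.631 J


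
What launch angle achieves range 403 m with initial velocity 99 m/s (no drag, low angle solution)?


sin(2*theta) = R*g/v0^2 = 403*9.81/99^2 = 0.40337, theta = arcsin(0.40337)/2 = 11.89°

11.89 degrees


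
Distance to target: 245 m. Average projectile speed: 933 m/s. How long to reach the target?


t = d/v = 245/933 = 0.2626 s

0.2626 s


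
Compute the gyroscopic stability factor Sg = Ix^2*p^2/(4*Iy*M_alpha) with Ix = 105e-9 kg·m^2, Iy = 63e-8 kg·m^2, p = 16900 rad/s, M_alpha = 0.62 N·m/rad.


Sg = Ix^2 * p^2 / (4 * Iy * M_alpha) = (105e-9)^2 * 16900^2 / (4 * 63e-8 * 0.62) = 2.015

2.015


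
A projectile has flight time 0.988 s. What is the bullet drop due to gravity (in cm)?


drop = 0.5*g*t^2 = 0.5*9.81*0.988^2 = 4.78799 m ≈ 478.8 cm

478.8 cm


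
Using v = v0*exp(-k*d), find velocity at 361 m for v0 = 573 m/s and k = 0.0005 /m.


v = v0*exp(-k*d) = 573*exp(-0.0005*361) = 478.4 m/s

478.4 m/s


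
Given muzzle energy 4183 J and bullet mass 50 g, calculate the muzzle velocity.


v = sqrt(2*E/m) = sqrt(2*4183/0.05) = 409 m/s

409 m/s


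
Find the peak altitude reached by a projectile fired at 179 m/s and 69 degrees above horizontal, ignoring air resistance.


H = (v0*sin(theta))^2 / (2g) = (179*sin(69°))^2 / (2*9.81) = 1423 m

1423 m


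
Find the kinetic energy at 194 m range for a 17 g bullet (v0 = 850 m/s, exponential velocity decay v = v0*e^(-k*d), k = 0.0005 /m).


v = v0*exp(-k*d) = 850*exp(-0.0005*194) = 771.423 m/s
E = 0.5*m*v^2 = 0.5*0.017*771.423^2 = 5058 J

5058 J


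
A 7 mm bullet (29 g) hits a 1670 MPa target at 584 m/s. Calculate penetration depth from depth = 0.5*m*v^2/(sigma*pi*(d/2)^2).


A = pi*(d/2)^2 = pi*(7/2)^2 = 38.4845 mm^2
E = 0.5*m*v^2 = 0.5*0.029*584^2 = 4945.31 J
depth = E/(sigma*A) = 4945.31 J / (1670 MPa * 38.4845 mm^2) = 4945.31/(1670 * 38.4845) m = 0.0769469 m ≈ 76.95 mm

76.95 mm


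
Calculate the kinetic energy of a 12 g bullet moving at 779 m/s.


E = 0.5*m*v^2 = 0.5*0.012*779^2 = 3641 J

3641 J


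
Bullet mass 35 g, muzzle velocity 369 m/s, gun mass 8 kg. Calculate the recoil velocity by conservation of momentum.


v_recoil = m_p * v_p / m_gun = 0.035 * 369 / 8 = 1.614 m/s

1.614 m/s


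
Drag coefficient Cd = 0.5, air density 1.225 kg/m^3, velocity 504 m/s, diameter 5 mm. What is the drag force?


A = pi*(d/2)^2 = pi*(5/2000)^2 = 1.96350e-05 m^2
Fd = 0.5*Cd*rho*A*v^2 = 0.5*0.5*1.225*1.96350e-05*504^2 = 1.527 N

1.527 N


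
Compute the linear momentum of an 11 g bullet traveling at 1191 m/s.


p = m*v = 0.011*1191 = 13.1 kg·m/s

13.1 kg·m/s


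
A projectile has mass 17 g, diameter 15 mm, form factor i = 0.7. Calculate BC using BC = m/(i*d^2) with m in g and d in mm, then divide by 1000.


BC = m/(i*d^2*1000) = 17/(0.7 * 15^2 * 1000) = 0.0001079

0.0001079


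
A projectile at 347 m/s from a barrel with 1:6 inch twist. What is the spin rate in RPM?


twist_m = 6*0.0254 = 0.1524 m
spin = v/twist = 347/0.1524 = 2276.903 rev/s
RPM = spin*60 = 2276.903*60 ≈ 136614 RPM

136614 RPM


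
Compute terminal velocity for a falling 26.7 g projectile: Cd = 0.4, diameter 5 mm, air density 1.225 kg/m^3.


A = pi*(d/2)^2 = pi*(5/2000)^2 = 1.96350e-05 m^2
vt = sqrt(2mg/(Cd*rho*A)) = sqrt(2*0.0267*9.81/(0.4 * 1.225 * 1.96350e-05)) = 233.3 m/s

233.3 m/s


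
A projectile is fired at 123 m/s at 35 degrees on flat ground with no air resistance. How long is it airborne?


T = 2*v0*sin(theta)/g = 2*123*sin(35°)/9.81 = 14.38 s

14.38 s


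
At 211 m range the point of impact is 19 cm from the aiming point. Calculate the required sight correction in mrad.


1 mrad subtends 1 cm per 10 m of range, so adj = error_cm / (dist_m / 10) = 19 / (211/10) = 0.9005 mrad

0.9005 mrad


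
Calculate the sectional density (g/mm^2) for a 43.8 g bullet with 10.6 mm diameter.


SD = m/d^2 = 43.8/10.6^2 = 0.3898 g/mm^2

0.3898 g/mm^2


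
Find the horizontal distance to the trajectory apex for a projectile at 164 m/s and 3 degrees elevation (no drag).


R = v0^2*sin(2*theta)/g = 164^2*sin(2*3°)/9.81 = 286.585 m
apex_dist = R/2 = 286.585/2 = 143.3 m

143.3 m


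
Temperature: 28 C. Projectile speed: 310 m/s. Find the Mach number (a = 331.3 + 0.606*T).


a = 331.3 + 0.606*(28) = 348.268 m/s
M = v/a = 310/348.268 = 0.8901

0.8901


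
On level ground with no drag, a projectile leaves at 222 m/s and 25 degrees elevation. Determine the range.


R = v0^2 * sin(2*theta) / g = 222^2 * sin(2*25°) / 9.81 = 3848 m

3848 m


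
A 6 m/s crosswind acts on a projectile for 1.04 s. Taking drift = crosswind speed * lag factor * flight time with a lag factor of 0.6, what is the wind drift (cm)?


drift = v_wind * lag * t = 6 * 0.6 * 1.04 = 3.744 m ≈ 374.4 cm

374.4 cm
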